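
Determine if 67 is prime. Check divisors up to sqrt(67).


Check divisors up to sqrt(67) = 8.1854
No divisors found.
67 is prime.

Yes, 67 is prime


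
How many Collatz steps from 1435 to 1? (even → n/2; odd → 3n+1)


1435 → 4306 → 2153 → 6460 → 3230 → 1615 → 4846 → 2423 → 7270 → 3635 → 10906 → 5453 → 16360 → 8180 → 4090 → 2045 → 6136 → 3068 → 1534 → 767 → 2302 → 1151 → 3454 → 1727 → 5182 → 2591 → 7774 → 3887 → 11662 → 5831 → 17494 → 8747 → 26242 → 13121 → 39364 → 19682 → 9841 → 29524 → 14762 → 7381 → 22144 → 11072 → 5536 → 2768 → 1384 → 692 → 346 → 173 → 520 → 260 → 130 → 65 → 196 → 98 → 49 → 148 → 74 → 37 → 112 → 56 → 28 → 14 → 7 → 22 → 11 → 34 → 17 → 52 → 26 → 13 → 40 → 20 → 10 → 5 → 16 → 8 → 4 → 2 → 1
Total steps = 78

78 steps


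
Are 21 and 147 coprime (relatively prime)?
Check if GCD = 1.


Euclidean algorithm:
147 = 7 * 21 + 0
GCD(21, 147) = 21

No, not coprime (GCD = 21)


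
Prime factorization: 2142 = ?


2142 / 2 = 1071
1071 / 3 = 357
357 / 3 = 119
119 / 7 = 17
17 / 17 = 1
2142 = 2 × 3^2 × 7 × 17


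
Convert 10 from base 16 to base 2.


10 (base 16) = 16 (decimal)
16 (decimal) = 10000 (base 2)


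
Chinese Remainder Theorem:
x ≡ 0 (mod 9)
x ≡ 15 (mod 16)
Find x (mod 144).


M = 9*16 = 144
M1 = M/9 = 16, M2 = M/16 = 9
M1^(-1) mod 9 = 4, M2^(-1) mod 16 = 9
x = 0*16*4 + 15*9*9 = 1215
1215 mod 144 = 63
Check: 63 mod 9 = 0 ✓, 63 mod 16 = 15 ✓

x ≡ 63 (mod 144)


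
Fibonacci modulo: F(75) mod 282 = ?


F(k) mod 282 for k=1..75:
1, 1, 2, 3, 5, 8, 13, 21, 34, 55, 89, 144, 233, 95, 46, 141, 187, 46, 233, 279, 230, 227, 175, 120, 13, 133, 146, 279, 143, 140, 1, 141, 142, 1, 143, 144, 5, 149, 154, 21, 175, 196, 89, 3, 92, 95, 187, 0, 187, 187, 92, 279, 89, 86, 175, 261, 154, 133, 5, 138, 143, 281, 142, 141, 1, 142, 143, 3, 146, 149, 13, 162, 175, 55, 230
F(75) mod 282 = 230


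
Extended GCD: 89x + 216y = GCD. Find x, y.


Tabular extended Euclidean (each row: r = 89*s + 216*t):
r=89, s=1, t=0
r=216, s=0, t=1
q=0: r=89, s=1, t=0   [89*(1) + 216*(0) = 89]
q=2: r=38, s=-2, t=1   [89*(-2) + 216*(1) = 38]
q=2: r=13, s=5, t=-2   [89*(5) + 216*(-2) = 13]
q=2: r=12, s=-12, t=5   [89*(-12) + 216*(5) = 12]
q=1: r=1, s=17, t=-7   [89*(17) + 216*(-7) = 1]
q=12: r=0, s=-216, t=89   [89*(-216) + 216*(89) = 0]
GCD = 1; from the row with r=1: x=17, y=-7
Check: 89*(17) + 216*(-7) = 1513 - 1512 = 1

GCD = 1, x = 17, y = -7


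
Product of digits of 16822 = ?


1 × 6 × 8 × 2 × 2 = 192


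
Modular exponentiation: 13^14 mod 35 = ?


13^1 mod 35 = 13
13^2 mod 35 = 29
13^3 mod 35 = 27
13^4 mod 35 = 1
13^5 mod 35 = 13
13^6 mod 35 = 29
13^7 mod 35 = 27
13^8 mod 35 = 1
13^9 mod 35 = 13
13^10 mod 35 = 29
13^11 mod 35 = 27
13^12 mod 35 = 1
13^13 mod 35 = 13
13^14 mod 35 = 29


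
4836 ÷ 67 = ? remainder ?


4836 = 67 * 72 + 12
Check: 4824 + 12 = 4836

q = 72, r = 12


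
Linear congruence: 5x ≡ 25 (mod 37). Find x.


GCD(5, 37) = 1, unique solution
a^(-1) mod 37 = 15
x = 15 * 25 mod 37 = 5

x ≡ 5 (mod 37)


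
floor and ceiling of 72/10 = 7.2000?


72/10 = 7.2000
floor = 7
ceil = 8

floor = 7, ceil = 8


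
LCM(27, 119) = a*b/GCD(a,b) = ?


GCD(27, 119) = 1
LCM = 27*119/1 = 3213/1 = 3213

LCM = 3213


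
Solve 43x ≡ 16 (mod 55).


GCD(43, 55) = 1, unique solution
a^(-1) mod 55 = 32
x = 32 * 16 mod 55 = 17

x ≡ 17 (mod 55)


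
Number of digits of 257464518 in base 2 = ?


257464518 in base 2 = 1111010110001001100011000110
Number of digits = 28

28 digits (base 2)


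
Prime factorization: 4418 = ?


4418 / 2 = 2209
2209 / 47 = 47
47 / 47 = 1
4418 = 2 × 47^2


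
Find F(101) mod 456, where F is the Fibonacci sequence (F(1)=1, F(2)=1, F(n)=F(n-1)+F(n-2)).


F(k) mod 456 for k=1..101:
1, 1, 2, 3, 5, 8, 13, 21, 34, 55, 89, 144, 233, 377, 154, 75, 229, 304, 77, 381, 2, 383, 385, 312, 241, 97, 338, 435, 317, 296, 157, 453, 154, 151, 305, 0, 305, 305, 154, 3, 157, 160, 317, 21, 338, 359, 241, 144, 385, 73, 2, 75, 77, 152, 229, 381, 154, 79, 233, 312, 89, 401, 34, 435, 13, 448, 5, 453, 2, 455, 1, 0, 1, 1, 2, 3, 5, 8, 13, 21, 34, 55, 89, 144, 233, 377, 154, 75, 229, 304, 77, 381, 2, 383, 385, 312, 241, 97, 338, 435, 317
F(101) mod 456 = 317


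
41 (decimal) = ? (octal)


41 (base 10) = 41 (decimal)
41 (decimal) = 51 (base 8)


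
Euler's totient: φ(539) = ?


539 = 7^2 × 11
Prime factors: 7, 11
φ(539) = 539 × (1-1/7) × (1-1/11)
= 539 × 6/7 × 10/11 = 420

φ(539) = 420


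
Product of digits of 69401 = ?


6 × 9 × 4 × 0 × 1 = 0


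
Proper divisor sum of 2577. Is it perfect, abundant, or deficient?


Proper divisors: 1, 3, 859
Sum = 1 + 3 + 859 = 863
863 < 2577 → deficient

s(2577) = 863 (deficient)


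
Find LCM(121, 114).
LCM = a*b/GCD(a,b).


GCD(121, 114) = 1
LCM = 121*114/1 = 13794/1 = 13794

LCM = 13794


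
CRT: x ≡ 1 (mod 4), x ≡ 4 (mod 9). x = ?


M = 4*9 = 36
M1 = M/4 = 9, M2 = M/9 = 4
M1^(-1) mod 4 = 1, M2^(-1) mod 9 = 7
x = 1*9*1 + 4*4*7 = 121
121 mod 36 = 13
Check: 13 mod 4 = 1 ✓, 13 mod 9 = 4 ✓

x ≡ 13 (mod 36)


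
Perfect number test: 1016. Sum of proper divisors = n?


Proper divisors of 1016: 1, 2, 4, 8, 127, 254, 508
Sum = 1 + 2 + 4 + 8 + 127 + 254 + 508 = 904

No, 1016 is not perfect (904 ≠ 1016)


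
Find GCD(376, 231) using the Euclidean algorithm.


376 = 1 * 231 + 145
231 = 1 * 145 + 86
145 = 1 * 86 + 59
86 = 1 * 59 + 27
59 = 2 * 27 + 5
27 = 5 * 5 + 2
5 = 2 * 2 + 1
2 = 2 * 1 + 0
GCD = 1


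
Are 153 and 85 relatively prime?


Euclidean algorithm:
153 = 1 * 85 + 68
85 = 1 * 68 + 17
68 = 4 * 17 + 0
GCD(153, 85) = 17

No, not coprime (GCD = 17)


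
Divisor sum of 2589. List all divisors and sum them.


Divisors of 2589: 1, 3, 863, 2589
Sum = 1 + 3 + 863 + 2589 = 3456

σ(2589) = 3456


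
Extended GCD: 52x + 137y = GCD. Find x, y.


Tabular extended Euclidean (each row: r = 52*s + 137*t):
r=52, s=1, t=0
r=137, s=0, t=1
q=0: r=52, s=1, t=0   [52*(1) + 137*(0) = 52]
q=2: r=33, s=-2, t=1   [52*(-2) + 137*(1) = 33]
q=1: r=19, s=3, t=-1   [52*(3) + 137*(-1) = 19]
q=1: r=14, s=-5, t=2   [52*(-5) + 137*(2) = 14]
q=1: r=5, s=8, t=-3   [52*(8) + 137*(-3) = 5]
q=2: r=4, s=-21, t=8   [52*(-21) + 137*(8) = 4]
q=1: r=1, s=29, t=-11   [52*(29) + 137*(-11) = 1]
q=4: r=0, s=-137, t=52   [52*(-137) + 137*(52) = 0]
GCD = 1; from the row with r=1: x=29, y=-11
Check: 52*(29) + 137*(-11) = 1508 - 1507 = 1

GCD = 1, x = 29, y = -11


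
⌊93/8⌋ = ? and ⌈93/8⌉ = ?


93/8 = 11.6250
floor = 11
ceil = 12

floor = 11, ceil = 12


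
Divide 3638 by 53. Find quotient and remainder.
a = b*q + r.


3638 = 53 * 68 + 34
Check: 3604 + 34 = 3638

q = 68, r = 34


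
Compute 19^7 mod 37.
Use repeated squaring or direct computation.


19^1 mod 37 = 19
19^2 mod 37 = 28
19^3 mod 37 = 14
19^4 mod 37 = 7
19^5 mod 37 = 22
19^6 mod 37 = 11
19^7 mod 37 = 24


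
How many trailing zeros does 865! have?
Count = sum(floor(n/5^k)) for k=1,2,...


floor(865/5) = 173
floor(865/25) = 34
floor(865/125) = 6
floor(865/625) = 1
Total = 214

214 trailing zeros


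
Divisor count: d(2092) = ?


2092 = 2^2 × 523^1
d(2092) = (2+1) × (1+1) = 6

6 divisors


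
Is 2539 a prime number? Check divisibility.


Check divisors up to sqrt(2539) = 50.3885
No divisors found.
2539 is prime.

Yes, 2539 is prime


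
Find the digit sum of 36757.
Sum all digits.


3 + 6 + 7 + 5 + 7 = 28


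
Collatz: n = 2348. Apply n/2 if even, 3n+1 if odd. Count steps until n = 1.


2348 → 1174 → 587 → 1762 → 881 → 2644 → 1322 → 661 → 1984 → 992 → 496 → 248 → 124 → 62 → 31 → 94 → 47 → 142 → 71 → 214 → 107 → 322 → 161 → 484 → 242 → 121 → 364 → 182 → 91 → 274 → 137 → 412 → 206 → 103 → 310 → 155 → 466 → 233 → 700 → 350 → 175 → 526 → 263 → 790 → 395 → 1186 → 593 → 1780 → 890 → 445 → 1336 → 668 → 334 → 167 → 502 → 251 → 754 → 377 → 1132 → 566 → 283 → 850 → 425 → 1276 → 638 → 319 → 958 → 479 → 1438 → 719 → 2158 → 1079 → 3238 → 1619 → 4858 → 2429 → 7288 → 3644 → 1822 → 911 → 2734 → 1367 → 4102 → 2051 → 6154 → 3077 → 9232 → 4616 → 2308 → 1154 → 577 → 1732 → 866 → 433 → 1300 → 650 → 325 → 976 → 488 → 244 → 122 → 61 → 184 → 92 → 46 → 23 → 70 → 35 → 106 → 53 → 160 → 80 → 40 → 20 → 10 → 5 → 16 → 8 → 4 → 2 → 1
Total steps = 120

120 steps


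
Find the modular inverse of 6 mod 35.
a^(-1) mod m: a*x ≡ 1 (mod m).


Use the extended Euclidean algorithm on (35, 6); each row r = 35*s + 6*t:
r=35, s=1, t=0
r=6, s=0, t=1
q=5: r=5, s=1, t=-5   [35*(1) + 6*(-5) = 5]
q=1: r=1, s=-1, t=6   [35*(-1) + 6*(6) = 1]
q=5: r=0, s=6, t=-35   [35*(6) + 6*(-35) = 0]
GCD = 1 with t = 6, so 6*(6) ≡ 1 (mod 35)
Inverse = 6 mod 35 = 6
Check: 6 * 6 = 36 ≡ 1 (mod 35)

6^(-1) ≡ 6 (mod 35)


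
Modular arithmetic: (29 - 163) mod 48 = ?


29 - 163 = -134
-134 mod 48 = 10


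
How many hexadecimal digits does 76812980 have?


76812980 in base 16 = 49412B4
Number of digits = 7

7 digits (base 16)


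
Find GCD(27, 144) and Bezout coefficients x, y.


Tabular extended Euclidean (each row: r = 27*s + 144*t):
r=27, s=1, t=0
r=144, s=0, t=1
q=0: r=27, s=1, t=0   [27*(1) + 144*(0) = 27]
q=5: r=9, s=-5, t=1   [27*(-5) + 144*(1) = 9]
q=3: r=0, s=16, t=-3   [27*(16) + 144*(-3) = 0]
GCD = 9; from the row with r=9: x=-5, y=1
Check: 27*(-5) + 144*(1) = -135 + 144 = 9

GCD = 9, x = -5, y = 1


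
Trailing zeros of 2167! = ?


floor(2167/5) = 433
floor(2167/25) = 86
floor(2167/125) = 17
floor(2167/625) = 3
Total = 539

539 trailing zeros


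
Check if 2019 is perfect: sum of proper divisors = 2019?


Proper divisors of 2019: 1, 3, 673
Sum = 1 + 3 + 673 = 677

No, 2019 is not perfect (677 ≠ 2019)


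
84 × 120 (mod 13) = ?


84 × 120 = 10080
10080 mod 13 = 5


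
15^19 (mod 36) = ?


15^1 mod 36 = 15
15^2 mod 36 = 9
15^3 mod 36 = 27
15^4 mod 36 = 9
15^5 mod 36 = 27
15^6 mod 36 = 9
15^7 mod 36 = 27
15^8 mod 36 = 9
15^9 mod 36 = 27
15^10 mod 36 = 9
15^11 mod 36 = 27
15^12 mod 36 = 9
15^13 mod 36 = 27
15^14 mod 36 = 9
15^15 mod 36 = 27
15^16 mod 36 = 9
15^17 mod 36 = 27
15^18 mod 36 = 9
15^19 mod 36 = 27


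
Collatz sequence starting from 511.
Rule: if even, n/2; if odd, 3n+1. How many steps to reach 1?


511 → 1534 → 767 → 2302 → 1151 → 3454 → 1727 → 5182 → 2591 → 7774 → 3887 → 11662 → 5831 → 17494 → 8747 → 26242 → 13121 → 39364 → 19682 → 9841 → 29524 → 14762 → 7381 → 22144 → 11072 → 5536 → 2768 → 1384 → 692 → 346 → 173 → 520 → 260 → 130 → 65 → 196 → 98 → 49 → 148 → 74 → 37 → 112 → 56 → 28 → 14 → 7 → 22 → 11 → 34 → 17 → 52 → 26 → 13 → 40 → 20 → 10 → 5 → 16 → 8 → 4 → 2 → 1
Total steps = 61

61 steps


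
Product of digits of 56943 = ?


5 × 6 × 9 × 4 × 3 = 3240


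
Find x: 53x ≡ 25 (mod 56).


GCD(53, 56) = 1, unique solution
a^(-1) mod 56 = 37
x = 37 * 25 mod 56 = 29

x ≡ 29 (mod 56)


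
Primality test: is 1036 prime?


1036 / 2 = 518 (exact division)
1036 is NOT prime.

No, 1036 is not prime


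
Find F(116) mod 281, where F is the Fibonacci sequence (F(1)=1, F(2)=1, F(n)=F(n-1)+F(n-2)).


F(k) mod 281 for k=1..116:
1, 1, 2, 3, 5, 8, 13, 21, 34, 55, 89, 144, 233, 96, 48, 144, 192, 55, 247, 21, 268, 8, 276, 3, 279, 1, 280, 0, 280, 280, 279, 278, 276, 273, 268, 260, 247, 226, 192, 137, 48, 185, 233, 137, 89, 226, 34, 260, 13, 273, 5, 278, 2, 280, 1, 0, 1, 1, 2, 3, 5, 8, 13, 21, 34, 55, 89, 144, 233, 96, 48, 144, 192, 55, 247, 21, 268, 8, 276, 3, 279, 1, 280, 0, 280, 280, 279, 278, 276, 273, 268, 260, 247, 226, 192, 137, 48, 185, 233, 137, 89, 226, 34, 260, 13, 273, 5, 278, 2, 280, 1, 0, 1, 1, 2, 3
F(116) mod 281 = 3


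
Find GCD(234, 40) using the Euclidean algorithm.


234 = 5 * 40 + 34
40 = 1 * 34 + 6
34 = 5 * 6 + 4
6 = 1 * 4 + 2
4 = 2 * 2 + 0
GCD = 2


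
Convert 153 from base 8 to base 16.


153 (base 8) = 107 (decimal)
107 (decimal) = 6B (base 16)


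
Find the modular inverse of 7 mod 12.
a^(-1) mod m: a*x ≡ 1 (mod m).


Use the extended Euclidean algorithm on (12, 7); each row r = 12*s + 7*t:
r=12, s=1, t=0
r=7, s=0, t=1
q=1: r=5, s=1, t=-1   [12*(1) + 7*(-1) = 5]
q=1: r=2, s=-1, t=2   [12*(-1) + 7*(2) = 2]
q=2: r=1, s=3, t=-5   [12*(3) + 7*(-5) = 1]
q=2: r=0, s=-7, t=12   [12*(-7) + 7*(12) = 0]
GCD = 1 with t = -5, so 7*(-5) ≡ 1 (mod 12)
Inverse = -5 mod 12 = 7
Check: 7 * 7 = 49 ≡ 1 (mod 12)

7^(-1) ≡ 7 (mod 12)


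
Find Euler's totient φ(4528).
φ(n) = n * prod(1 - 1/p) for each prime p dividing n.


4528 = 2^4 × 283
Prime factors: 2, 283
φ(4528) = 4528 × (1-1/2) × (1-1/283)
= 4528 × 1/2 × 282/283 = 2256

φ(4528) = 2256


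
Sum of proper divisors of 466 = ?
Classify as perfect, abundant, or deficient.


Proper divisors: 1, 2, 233
Sum = 1 + 2 + 233 = 236
236 < 466 → deficient

s(466) = 236 (deficient)


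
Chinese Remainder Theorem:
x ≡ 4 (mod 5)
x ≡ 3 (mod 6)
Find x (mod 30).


M = 5*6 = 30
M1 = M/5 = 6, M2 = M/6 = 5
M1^(-1) mod 5 = 1, M2^(-1) mod 6 = 5
x = 4*6*1 + 3*5*5 = 99
99 mod 30 = 9
Check: 9 mod 5 = 4 ✓, 9 mod 6 = 3 ✓

x ≡ 9 (mod 30)


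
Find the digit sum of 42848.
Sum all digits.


4 + 2 + 8 + 4 + 8 = 26


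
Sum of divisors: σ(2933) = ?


Divisors of 2933: 1, 7, 419, 2933
Sum = 1 + 7 + 419 + 2933 = 3360

σ(2933) = 3360


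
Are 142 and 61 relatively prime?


Euclidean algorithm:
142 = 2 * 61 + 20
61 = 3 * 20 + 1
20 = 20 * 1 + 0
GCD(142, 61) = 1

Yes, coprime (GCD = 1)


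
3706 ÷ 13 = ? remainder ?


3706 = 13 * 285 + 1
Check: 3705 + 1 = 3706

q = 285, r = 1


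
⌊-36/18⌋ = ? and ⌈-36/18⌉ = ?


-36/18 = -2.0000
floor = -2
ceil = -2

floor = -2, ceil = -2


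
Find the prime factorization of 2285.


2285 / 5 = 457
457 / 457 = 1
2285 = 5 × 457


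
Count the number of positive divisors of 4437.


4437 = 3^2 × 17^1 × 29^1
d(4437) = (2+1) × (1+1) × (1+1) = 12

12 divisors


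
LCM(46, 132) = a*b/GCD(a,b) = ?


GCD(46, 132) = 2
LCM = 46*132/2 = 6072/2 = 3036

LCM = 3036


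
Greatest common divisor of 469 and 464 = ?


469 = 1 * 464 + 5
464 = 92 * 5 + 4
5 = 1 * 4 + 1
4 = 4 * 1 + 0
GCD = 1


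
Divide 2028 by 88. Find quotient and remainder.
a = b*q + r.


2028 = 88 * 23 + 4
Check: 2024 + 4 = 2028

q = 23, r = 4


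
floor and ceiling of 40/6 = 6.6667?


40/6 = 6.6667
floor = 6
ceil = 7

floor = 6, ceil = 7


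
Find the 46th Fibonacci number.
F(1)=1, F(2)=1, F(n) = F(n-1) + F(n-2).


Sequence: 1, 1, 2, 3, 5, 8, 13, 21, 34, 55, 89, 144, 233, 377, 610, 987, 1597, 2584, 4181, 6765, 10946, 17711, 28657, 46368, 75025, 121393, 196418, 317811, 514229, 832040, 1346269, 2178309, 3524578, 5702887, 9227465, 14930352, 24157817, 39088169, 63245986, 102334155, 165580141, 267914296, 433494437, 701408733, 1134903170, 1836311903
F(46) = 1836311903


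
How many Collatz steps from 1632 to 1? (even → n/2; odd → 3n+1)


1632 → 816 → 408 → 204 → 102 → 51 → 154 → 77 → 232 → 116 → 58 → 29 → 88 → 44 → 22 → 11 → 34 → 17 → 52 → 26 → 13 → 40 → 20 → 10 → 5 → 16 → 8 → 4 → 2 → 1
Total steps = 29

29 steps


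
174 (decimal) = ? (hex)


174 (base 10) = 174 (decimal)
174 (decimal) = AE (base 16)


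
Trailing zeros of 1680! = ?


floor(1680/5) = 336
floor(1680/25) = 67
floor(1680/125) = 13
floor(1680/625) = 2
Total = 418

418 trailing zeros


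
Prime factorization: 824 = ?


824 / 2 = 412
412 / 2 = 206
206 / 2 = 103
103 / 103 = 1
824 = 2^3 × 103


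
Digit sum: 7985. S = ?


7 + 9 + 8 + 5 = 29


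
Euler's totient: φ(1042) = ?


1042 = 2 × 521
Prime factors: 2, 521
φ(1042) = 1042 × (1-1/2) × (1-1/521)
= 1042 × 1/2 × 520/521 = 520

φ(1042) = 520


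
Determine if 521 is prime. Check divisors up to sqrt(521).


Check divisors up to sqrt(521) = 22.8254
No divisors found.
521 is prime.

Yes, 521 is prime


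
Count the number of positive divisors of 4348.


4348 = 2^2 × 1087^1
d(4348) = (2+1) × (1+1) = 6

6 divisors


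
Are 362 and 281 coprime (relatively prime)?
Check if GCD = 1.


Euclidean algorithm:
362 = 1 * 281 + 81
281 = 3 * 81 + 38
81 = 2 * 38 + 5
38 = 7 * 5 + 3
5 = 1 * 3 + 2
3 = 1 * 2 + 1
2 = 2 * 1 + 0
GCD(362, 281) = 1

Yes, coprime (GCD = 1)


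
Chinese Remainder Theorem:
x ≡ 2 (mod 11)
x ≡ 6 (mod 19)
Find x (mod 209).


M = 11*19 = 209
M1 = M/11 = 19, M2 = M/19 = 11
M1^(-1) mod 11 = 7, M2^(-1) mod 19 = 7
x = 2*19*7 + 6*11*7 = 728
728 mod 209 = 101
Check: 101 mod 11 = 2 ✓, 101 mod 19 = 6 ✓

x ≡ 101 (mod 209)


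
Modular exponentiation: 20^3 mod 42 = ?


20^1 mod 42 = 20
20^2 mod 42 = 22
20^3 mod 42 = 20


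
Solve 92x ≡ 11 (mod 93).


GCD(92, 93) = 1, unique solution
a^(-1) mod 93 = 92
x = 92 * 11 mod 93 = 82

x ≡ 82 (mod 93)


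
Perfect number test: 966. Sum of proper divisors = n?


Proper divisors of 966: 1, 2, 3, 6, 7, 14, 21, 23, 42, 46, 69, 138, 161, 322, 483
Sum = 1 + 2 + 3 + 6 + 7 + 14 + 21 + 23 + 42 + 46 + 69 + 138 + 161 + 322 + 483 = 1338

No, 966 is not perfect (1338 ≠ 966)


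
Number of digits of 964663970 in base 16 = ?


964663970 in base 16 = 397F9AA2
Number of digits = 8

8 digits (base 16)


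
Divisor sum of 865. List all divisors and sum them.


Divisors of 865: 1, 5, 173, 865
Sum = 1 + 5 + 173 + 865 = 1044

σ(865) = 1044


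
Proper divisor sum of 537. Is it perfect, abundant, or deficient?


Proper divisors: 1, 3, 179
Sum = 1 + 3 + 179 = 183
183 < 537 → deficient

s(537) = 183 (deficient)


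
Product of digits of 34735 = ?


3 × 4 × 7 × 3 × 5 = 1260


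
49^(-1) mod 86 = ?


Use the extended Euclidean algorithm on (86, 49); each row r = 86*s + 49*t:
r=86, s=1, t=0
r=49, s=0, t=1
q=1: r=37, s=1, t=-1   [86*(1) + 49*(-1) = 37]
q=1: r=12, s=-1, t=2   [86*(-1) + 49*(2) = 12]
q=3: r=1, s=4, t=-7   [86*(4) + 49*(-7) = 1]
q=12: r=0, s=-49, t=86   [86*(-49) + 49*(86) = 0]
GCD = 1 with t = -7, so 49*(-7) ≡ 1 (mod 86)
Inverse = -7 mod 86 = 79
Check: 49 * 79 = 3871 ≡ 1 (mod 86)

49^(-1) ≡ 79 (mod 86)


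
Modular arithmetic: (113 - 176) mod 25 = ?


113 - 176 = -63
-63 mod 25 = 12


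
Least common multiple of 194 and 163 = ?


GCD(194, 163) = 1
LCM = 194*163/1 = 31622/1 = 31622

LCM = 31622


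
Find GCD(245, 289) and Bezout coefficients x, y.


Tabular extended Euclidean (each row: r = 245*s + 289*t):
r=245, s=1, t=0
r=289, s=0, t=1
q=0: r=245, s=1, t=0   [245*(1) + 289*(0) = 245]
q=1: r=44, s=-1, t=1   [245*(-1) + 289*(1) = 44]
q=5: r=25, s=6, t=-5   [245*(6) + 289*(-5) = 25]
q=1: r=19, s=-7, t=6   [245*(-7) + 289*(6) = 19]
q=1: r=6, s=13, t=-11   [245*(13) + 289*(-11) = 6]
q=3: r=1, s=-46, t=39   [245*(-46) + 289*(39) = 1]
q=6: r=0, s=289, t=-245   [245*(289) + 289*(-245) = 0]
GCD = 1; from the row with r=1: x=-46, y=39
Check: 245*(-46) + 289*(39) = -11270 + 11271 = 1

GCD = 1, x = -46, y = 39


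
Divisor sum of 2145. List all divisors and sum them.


Divisors of 2145: 1, 3, 5, 11, 13, 15, 33, 39, 55, 65, 143, 165, 195, 429, 715, 2145
Sum = 1 + 3 + 5 + 11 + 13 + 15 + 33 + 39 + 55 + 65 + 143 + 165 + 195 + 429 + 715 + 2145 = 4032

σ(2145) = 4032


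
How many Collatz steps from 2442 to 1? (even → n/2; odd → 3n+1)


2442 → 1221 → 3664 → 1832 → 916 → 458 → 229 → 688 → 344 → 172 → 86 → 43 → 130 → 65 → 196 → 98 → 49 → 148 → 74 → 37 → 112 → 56 → 28 → 14 → 7 → 22 → 11 → 34 → 17 → 52 → 26 → 13 → 40 → 20 → 10 → 5 → 16 → 8 → 4 → 2 → 1
Total steps = 40

40 steps


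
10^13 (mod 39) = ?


10^1 mod 39 = 10
10^2 mod 39 = 22
10^3 mod 39 = 25
10^4 mod 39 = 16
10^5 mod 39 = 4
10^6 mod 39 = 1
10^7 mod 39 = 10
10^8 mod 39 = 22
10^9 mod 39 = 25
10^10 mod 39 = 16
10^11 mod 39 = 4
10^12 mod 39 = 1
10^13 mod 39 = 10


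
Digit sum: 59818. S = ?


5 + 9 + 8 + 1 + 8 = 31


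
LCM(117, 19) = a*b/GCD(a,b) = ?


GCD(117, 19) = 1
LCM = 117*19/1 = 2223/1 = 2223

LCM = 2223


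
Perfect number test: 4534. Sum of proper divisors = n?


Proper divisors of 4534: 1, 2, 2267
Sum = 1 + 2 + 2267 = 2270

No, 4534 is not perfect (2270 ≠ 4534)


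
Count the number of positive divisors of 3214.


3214 = 2^1 × 1607^1
d(3214) = (1+1) × (1+1) = 4

4 divisors


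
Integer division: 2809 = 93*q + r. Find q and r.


2809 = 93 * 30 + 19
Check: 2790 + 19 = 2809

q = 30, r = 19


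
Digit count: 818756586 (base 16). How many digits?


818756586 in base 16 = 30CD3BEA
Number of digits = 8

8 digits (base 16)


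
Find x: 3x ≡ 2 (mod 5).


GCD(3, 5) = 1, unique solution
a^(-1) mod 5 = 2
x = 2 * 2 mod 5 = 4

x ≡ 4 (mod 5)


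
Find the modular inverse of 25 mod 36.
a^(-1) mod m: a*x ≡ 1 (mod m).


Use the extended Euclidean algorithm on (36, 25); each row r = 36*s + 25*t:
r=36, s=1, t=0
r=25, s=0, t=1
q=1: r=11, s=1, t=-1   [36*(1) + 25*(-1) = 11]
q=2: r=3, s=-2, t=3   [36*(-2) + 25*(3) = 3]
q=3: r=2, s=7, t=-10   [36*(7) + 25*(-10) = 2]
q=1: r=1, s=-9, t=13   [36*(-9) + 25*(13) = 1]
q=2: r=0, s=25, t=-36   [36*(25) + 25*(-36) = 0]
GCD = 1 with t = 13, so 25*(13) ≡ 1 (mod 36)
Inverse = 13 mod 36 = 13
Check: 25 * 13 = 325 ≡ 1 (mod 36)

25^(-1) ≡ 13 (mod 36)


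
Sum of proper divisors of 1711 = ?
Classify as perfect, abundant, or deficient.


Proper divisors: 1, 29, 59
Sum = 1 + 29 + 59 = 89
89 < 1711 → deficient

s(1711) = 89 (deficient)


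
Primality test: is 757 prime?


Check divisors up to sqrt(757) = 27.5136
No divisors found.
757 is prime.

Yes, 757 is prime


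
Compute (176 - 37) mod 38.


176 - 37 = 139
139 mod 38 = 25


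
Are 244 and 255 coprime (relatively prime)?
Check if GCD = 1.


Euclidean algorithm:
255 = 1 * 244 + 11
244 = 22 * 11 + 2
11 = 5 * 2 + 1
2 = 2 * 1 + 0
GCD(244, 255) = 1

Yes, coprime (GCD = 1)


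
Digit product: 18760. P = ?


1 × 8 × 7 × 6 × 0 = 0


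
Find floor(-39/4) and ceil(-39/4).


-39/4 = -9.7500
floor = -10
ceil = -9

floor = -10, ceil = -9


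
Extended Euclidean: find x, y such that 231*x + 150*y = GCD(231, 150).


Tabular extended Euclidean (each row: r = 231*s + 150*t):
r=231, s=1, t=0
r=150, s=0, t=1
q=1: r=81, s=1, t=-1   [231*(1) + 150*(-1) = 81]
q=1: r=69, s=-1, t=2   [231*(-1) + 150*(2) = 69]
q=1: r=12, s=2, t=-3   [231*(2) + 150*(-3) = 12]
q=5: r=9, s=-11, t=17   [231*(-11) + 150*(17) = 9]
q=1: r=3, s=13, t=-20   [231*(13) + 150*(-20) = 3]
q=3: r=0, s=-50, t=77   [231*(-50) + 150*(77) = 0]
GCD = 3; from the row with r=3: x=13, y=-20
Check: 231*(13) + 150*(-20) = 3003 - 3000 = 3

GCD = 3, x = 13, y = -20


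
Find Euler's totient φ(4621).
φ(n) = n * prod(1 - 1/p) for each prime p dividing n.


4621 = 4621
Prime factors: 4621
φ(4621) = 4621 × (1-1/4621)
= 4621 × 4620/4621 = 4620

φ(4621) = 4620


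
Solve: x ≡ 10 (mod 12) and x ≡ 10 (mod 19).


M = 12*19 = 228
M1 = M/12 = 19, M2 = M/19 = 12
M1^(-1) mod 12 = 7, M2^(-1) mod 19 = 8
x = 10*19*7 + 10*12*8 = 2290
2290 mod 228 = 10
Check: 10 mod 12 = 10 ✓, 10 mod 19 = 10 ✓

x ≡ 10 (mod 228)


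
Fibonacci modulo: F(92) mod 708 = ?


F(k) mod 708 for k=1..92:
1, 1, 2, 3, 5, 8, 13, 21, 34, 55, 89, 144, 233, 377, 610, 279, 181, 460, 641, 393, 326, 11, 337, 348, 685, 325, 302, 627, 221, 140, 361, 501, 154, 655, 101, 48, 149, 197, 346, 543, 181, 16, 197, 213, 410, 623, 325, 240, 565, 97, 662, 51, 5, 56, 61, 117, 178, 295, 473, 60, 533, 593, 418, 303, 13, 316, 329, 645, 266, 203, 469, 672, 433, 397, 122, 519, 641, 452, 385, 129, 514, 643, 449, 384, 125, 509, 634, 435, 361, 88, 449, 537
F(92) mod 708 = 537


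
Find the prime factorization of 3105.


3105 / 3 = 1035
1035 / 3 = 345
345 / 3 = 115
115 / 5 = 23
23 / 23 = 1
3105 = 3^3 × 5 × 23


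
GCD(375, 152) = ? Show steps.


375 = 2 * 152 + 71
152 = 2 * 71 + 10
71 = 7 * 10 + 1
10 = 10 * 1 + 0
GCD = 1


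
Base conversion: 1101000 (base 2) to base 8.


1101000 (base 2) = 104 (decimal)
104 (decimal) = 150 (base 8)


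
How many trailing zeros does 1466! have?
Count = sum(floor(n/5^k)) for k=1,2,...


floor(1466/5) = 293
floor(1466/25) = 58
floor(1466/125) = 11
floor(1466/625) = 2
Total = 364

364 trailing zeros


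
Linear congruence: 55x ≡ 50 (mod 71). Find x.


GCD(55, 71) = 1, unique solution
a^(-1) mod 71 = 31
x = 31 * 50 mod 71 = 59

x ≡ 59 (mod 71)


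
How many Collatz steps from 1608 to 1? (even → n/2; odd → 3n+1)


1608 → 804 → 402 → 201 → 604 → 302 → 151 → 454 → 227 → 682 → 341 → 1024 → 512 → 256 → 128 → 64 → 32 → 16 → 8 → 4 → 2 → 1
Total steps = 21

21 steps


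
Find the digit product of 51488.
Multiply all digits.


5 × 1 × 4 × 8 × 8 = 1280


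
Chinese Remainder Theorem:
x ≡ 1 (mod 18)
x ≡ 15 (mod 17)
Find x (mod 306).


M = 18*17 = 306
M1 = M/18 = 17, M2 = M/17 = 18
M1^(-1) mod 18 = 17, M2^(-1) mod 17 = 1
x = 1*17*17 + 15*18*1 = 559
559 mod 306 = 253
Check: 253 mod 18 = 1 ✓, 253 mod 17 = 15 ✓

x ≡ 253 (mod 306)


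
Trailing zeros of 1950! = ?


floor(1950/5) = 390
floor(1950/25) = 78
floor(1950/125) = 15
floor(1950/625) = 3
Total = 486

486 trailing zeros


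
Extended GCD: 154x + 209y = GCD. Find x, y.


Tabular extended Euclidean (each row: r = 154*s + 209*t):
r=154, s=1, t=0
r=209, s=0, t=1
q=0: r=154, s=1, t=0   [154*(1) + 209*(0) = 154]
q=1: r=55, s=-1, t=1   [154*(-1) + 209*(1) = 55]
q=2: r=44, s=3, t=-2   [154*(3) + 209*(-2) = 44]
q=1: r=11, s=-4, t=3   [154*(-4) + 209*(3) = 11]
q=4: r=0, s=19, t=-14   [154*(19) + 209*(-14) = 0]
GCD = 11; from the row with r=11: x=-4, y=3
Check: 154*(-4) + 209*(3) = -616 + 627 = 11

GCD = 11, x = -4, y = 3


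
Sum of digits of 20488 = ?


2 + 0 + 4 + 8 + 8 = 22


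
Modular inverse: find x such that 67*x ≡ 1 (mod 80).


Use the extended Euclidean algorithm on (80, 67); each row r = 80*s + 67*t:
r=80, s=1, t=0
r=67, s=0, t=1
q=1: r=13, s=1, t=-1   [80*(1) + 67*(-1) = 13]
q=5: r=2, s=-5, t=6   [80*(-5) + 67*(6) = 2]
q=6: r=1, s=31, t=-37   [80*(31) + 67*(-37) = 1]
q=2: r=0, s=-67, t=80   [80*(-67) + 67*(80) = 0]
GCD = 1 with t = -37, so 67*(-37) ≡ 1 (mod 80)
Inverse = -37 mod 80 = 43
Check: 67 * 43 = 2881 ≡ 1 (mod 80)

67^(-1) ≡ 43 (mod 80)


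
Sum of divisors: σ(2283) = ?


Divisors of 2283: 1, 3, 761, 2283
Sum = 1 + 3 + 761 + 2283 = 3048

σ(2283) = 3048


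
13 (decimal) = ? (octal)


13 (base 10) = 13 (decimal)
13 (decimal) = 15 (base 8)


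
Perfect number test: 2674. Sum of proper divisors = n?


Proper divisors of 2674: 1, 2, 7, 14, 191, 382, 1337
Sum = 1 + 2 + 7 + 14 + 191 + 382 + 1337 = 1934

No, 2674 is not perfect (1934 ≠ 2674)


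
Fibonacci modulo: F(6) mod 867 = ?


F(k) mod 867 for k=1..6:
1, 1, 2, 3, 5, 8
F(6) mod 867 = 8


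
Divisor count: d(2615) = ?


2615 = 5^1 × 523^1
d(2615) = (1+1) × (1+1) = 4

4 divisors


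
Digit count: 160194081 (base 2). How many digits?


160194081 in base 2 = 1001100011000101111000100001
Number of digits = 28

28 digits (base 2)


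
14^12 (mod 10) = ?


14^1 mod 10 = 4
14^2 mod 10 = 6
14^3 mod 10 = 4
14^4 mod 10 = 6
14^5 mod 10 = 4
14^6 mod 10 = 6
14^7 mod 10 = 4
14^8 mod 10 = 6
14^9 mod 10 = 4
14^10 mod 10 = 6
14^11 mod 10 = 4
14^12 mod 10 = 6


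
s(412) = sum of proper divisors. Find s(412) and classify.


Proper divisors: 1, 2, 4, 103, 206
Sum = 1 + 2 + 4 + 103 + 206 = 316
316 < 412 → deficient

s(412) = 316 (deficient)


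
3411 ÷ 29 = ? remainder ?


3411 = 29 * 117 + 18
Check: 3393 + 18 = 3411

q = 117, r = 18


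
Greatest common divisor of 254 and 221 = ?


254 = 1 * 221 + 33
221 = 6 * 33 + 23
33 = 1 * 23 + 10
23 = 2 * 10 + 3
10 = 3 * 3 + 1
3 = 3 * 1 + 0
GCD = 1


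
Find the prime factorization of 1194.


1194 / 2 = 597
597 / 3 = 199
199 / 199 = 1
1194 = 2 × 3 × 199


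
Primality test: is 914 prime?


914 / 2 = 457 (exact division)
914 is NOT prime.

No, 914 is not prime


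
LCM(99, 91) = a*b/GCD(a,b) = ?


GCD(99, 91) = 1
LCM = 99*91/1 = 9009/1 = 9009

LCM = 9009


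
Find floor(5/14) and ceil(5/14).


5/14 = 0.3571
floor = 0
ceil = 1

floor = 0, ceil = 1


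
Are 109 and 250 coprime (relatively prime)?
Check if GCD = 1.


Euclidean algorithm:
250 = 2 * 109 + 32
109 = 3 * 32 + 13
32 = 2 * 13 + 6
13 = 2 * 6 + 1
6 = 6 * 1 + 0
GCD(109, 250) = 1

Yes, coprime (GCD = 1)


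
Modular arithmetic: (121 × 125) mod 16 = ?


121 × 125 = 15125
15125 mod 16 = 5


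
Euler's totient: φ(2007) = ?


2007 = 3^2 × 223
Prime factors: 3, 223
φ(2007) = 2007 × (1-1/3) × (1-1/223)
= 2007 × 2/3 × 222/223 = 1332

φ(2007) = 1332


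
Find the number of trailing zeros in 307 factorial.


floor(307/5) = 61
floor(307/25) = 12
floor(307/125) = 2
Total = 75

75 trailing zeros


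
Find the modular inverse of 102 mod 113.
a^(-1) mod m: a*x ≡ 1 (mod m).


Use the extended Euclidean algorithm on (113, 102); each row r = 113*s + 102*t:
r=113, s=1, t=0
r=102, s=0, t=1
q=1: r=11, s=1, t=-1   [113*(1) + 102*(-1) = 11]
q=9: r=3, s=-9, t=10   [113*(-9) + 102*(10) = 3]
q=3: r=2, s=28, t=-31   [113*(28) + 102*(-31) = 2]
q=1: r=1, s=-37, t=41   [113*(-37) + 102*(41) = 1]
q=2: r=0, s=102, t=-113   [113*(102) + 102*(-113) = 0]
GCD = 1 with t = 41, so 102*(41) ≡ 1 (mod 113)
Inverse = 41 mod 113 = 41
Check: 102 * 41 = 4182 ≡ 1 (mod 113)

102^(-1) ≡ 41 (mod 113)


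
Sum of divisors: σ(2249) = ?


Divisors of 2249: 1, 13, 173, 2249
Sum = 1 + 13 + 173 + 2249 = 2436

σ(2249) = 2436


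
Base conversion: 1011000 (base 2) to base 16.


1011000 (base 2) = 88 (decimal)
88 (decimal) = 58 (base 16)


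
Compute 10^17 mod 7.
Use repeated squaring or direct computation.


10^1 mod 7 = 3
10^2 mod 7 = 2
10^3 mod 7 = 6
10^4 mod 7 = 4
10^5 mod 7 = 5
10^6 mod 7 = 1
10^7 mod 7 = 3
10^8 mod 7 = 2
10^9 mod 7 = 6
10^10 mod 7 = 4
10^11 mod 7 = 5
10^12 mod 7 = 1
10^13 mod 7 = 3
10^14 mod 7 = 2
10^15 mod 7 = 6
10^16 mod 7 = 4
10^17 mod 7 = 5


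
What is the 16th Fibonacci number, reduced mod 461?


F(k) mod 461 for k=1..16:
1, 1, 2, 3, 5, 8, 13, 21, 34, 55, 89, 144, 233, 377, 149, 65
F(16) mod 461 = 65


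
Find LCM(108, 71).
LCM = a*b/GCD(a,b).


GCD(108, 71) = 1
LCM = 108*71/1 = 7668/1 = 7668

LCM = 7668


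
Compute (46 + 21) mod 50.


46 + 21 = 67
67 mod 50 = 17


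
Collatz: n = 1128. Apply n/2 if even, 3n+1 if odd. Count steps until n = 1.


1128 → 564 → 282 → 141 → 424 → 212 → 106 → 53 → 160 → 80 → 40 → 20 → 10 → 5 → 16 → 8 → 4 → 2 → 1
Total steps = 18

18 steps


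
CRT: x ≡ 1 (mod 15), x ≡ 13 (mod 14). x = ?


M = 15*14 = 210
M1 = M/15 = 14, M2 = M/14 = 15
M1^(-1) mod 15 = 14, M2^(-1) mod 14 = 1
x = 1*14*14 + 13*15*1 = 391
391 mod 210 = 181
Check: 181 mod 15 = 1 ✓, 181 mod 14 = 13 ✓

x ≡ 181 (mod 210)


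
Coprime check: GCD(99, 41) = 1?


Euclidean algorithm:
99 = 2 * 41 + 17
41 = 2 * 17 + 7
17 = 2 * 7 + 3
7 = 2 * 3 + 1
3 = 3 * 1 + 0
GCD(99, 41) = 1

Yes, coprime (GCD = 1)


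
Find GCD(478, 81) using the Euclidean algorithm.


478 = 5 * 81 + 73
81 = 1 * 73 + 8
73 = 9 * 8 + 1
8 = 8 * 1 + 0
GCD = 1


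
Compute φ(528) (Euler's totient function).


528 = 2^4 × 3 × 11
Prime factors: 2, 3, 11
φ(528) = 528 × (1-1/2) × (1-1/3) × (1-1/11)
= 528 × 1/2 × 2/3 × 10/11 = 160

φ(528) = 160


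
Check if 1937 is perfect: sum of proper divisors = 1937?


Proper divisors of 1937: 1, 13, 149
Sum = 1 + 13 + 149 = 163

No, 1937 is not perfect (163 ≠ 1937)


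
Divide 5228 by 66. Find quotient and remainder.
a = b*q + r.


5228 = 66 * 79 + 14
Check: 5214 + 14 = 5228

q = 79, r = 14


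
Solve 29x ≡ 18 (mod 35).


GCD(29, 35) = 1, unique solution
a^(-1) mod 35 = 29
x = 29 * 18 mod 35 = 32

x ≡ 32 (mod 35)


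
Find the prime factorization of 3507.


3507 / 3 = 1169
1169 / 7 = 167
167 / 167 = 1
3507 = 3 × 7 × 167


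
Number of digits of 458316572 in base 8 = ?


458316572 in base 8 = 3324255434
Number of digits = 10

10 digits (base 8)


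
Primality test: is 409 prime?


Check divisors up to sqrt(409) = 20.2237
No divisors found.
409 is prime.

Yes, 409 is prime


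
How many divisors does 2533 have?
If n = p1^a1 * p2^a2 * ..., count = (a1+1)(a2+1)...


2533 = 17^1 × 149^1
d(2533) = (1+1) × (1+1) = 4

4 divisors


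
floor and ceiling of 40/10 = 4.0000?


40/10 = 4.0000
floor = 4
ceil = 4

floor = 4, ceil = 4


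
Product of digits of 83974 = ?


8 × 3 × 9 × 7 × 4 = 6048


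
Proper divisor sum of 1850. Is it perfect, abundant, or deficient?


Proper divisors: 1, 2, 5, 10, 25, 37, 50, 74, 185, 370, 925
Sum = 1 + 2 + 5 + 10 + 25 + 37 + 50 + 74 + 185 + 370 + 925 = 1684
1684 < 1850 → deficient

s(1850) = 1684 (deficient)


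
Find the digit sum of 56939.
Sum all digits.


5 + 6 + 9 + 3 + 9 = 32


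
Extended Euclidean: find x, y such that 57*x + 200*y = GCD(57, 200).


Tabular extended Euclidean (each row: r = 57*s + 200*t):
r=57, s=1, t=0
r=200, s=0, t=1
q=0: r=57, s=1, t=0   [57*(1) + 200*(0) = 57]
q=3: r=29, s=-3, t=1   [57*(-3) + 200*(1) = 29]
q=1: r=28, s=4, t=-1   [57*(4) + 200*(-1) = 28]
q=1: r=1, s=-7, t=2   [57*(-7) + 200*(2) = 1]
q=28: r=0, s=200, t=-57   [57*(200) + 200*(-57) = 0]
GCD = 1; from the row with r=1: x=-7, y=2
Check: 57*(-7) + 200*(2) = -399 + 400 = 1

GCD = 1, x = -7, y = 2


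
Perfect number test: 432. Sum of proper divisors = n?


Proper divisors of 432: 1, 2, 3, 4, 6, 8, 9, 12, 16, 18, 24, 27, 36, 48, 54, 72, 108, 144, 216
Sum = 1 + 2 + 3 + 4 + 6 + 8 + 9 + 12 + 16 + 18 + 24 + 27 + 36 + 48 + 54 + 72 + 108 + 144 + 216 = 808

No, 432 is not perfect (808 ≠ 432)


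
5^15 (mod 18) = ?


5^1 mod 18 = 5
5^2 mod 18 = 7
5^3 mod 18 = 17
5^4 mod 18 = 13
5^5 mod 18 = 11
5^6 mod 18 = 1
5^7 mod 18 = 5
5^8 mod 18 = 7
5^9 mod 18 = 17
5^10 mod 18 = 13
5^11 mod 18 = 11
5^12 mod 18 = 1
5^13 mod 18 = 5
5^14 mod 18 = 7
5^15 mod 18 = 17


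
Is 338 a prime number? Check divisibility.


338 / 2 = 169 (exact division)
338 is NOT prime.

No, 338 is not prime


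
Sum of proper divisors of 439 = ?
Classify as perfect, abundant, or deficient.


Proper divisors: 1
Sum = 1 = 1
1 < 439 → deficient

s(439) = 1 (deficient)


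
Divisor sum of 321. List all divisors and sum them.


Divisors of 321: 1, 3, 107, 321
Sum = 1 + 3 + 107 + 321 = 432

σ(321) = 432


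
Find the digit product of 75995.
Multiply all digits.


7 × 5 × 9 × 9 × 5 = 14175


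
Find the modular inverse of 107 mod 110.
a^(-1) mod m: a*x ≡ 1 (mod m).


Use the extended Euclidean algorithm on (110, 107); each row r = 110*s + 107*t:
r=110, s=1, t=0
r=107, s=0, t=1
q=1: r=3, s=1, t=-1   [110*(1) + 107*(-1) = 3]
q=35: r=2, s=-35, t=36   [110*(-35) + 107*(36) = 2]
q=1: r=1, s=36, t=-37   [110*(36) + 107*(-37) = 1]
q=2: r=0, s=-107, t=110   [110*(-107) + 107*(110) = 0]
GCD = 1 with t = -37, so 107*(-37) ≡ 1 (mod 110)
Inverse = -37 mod 110 = 73
Check: 107 * 73 = 7811 ≡ 1 (mod 110)

107^(-1) ≡ 73 (mod 110)


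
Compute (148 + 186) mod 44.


148 + 186 = 334
334 mod 44 = 26


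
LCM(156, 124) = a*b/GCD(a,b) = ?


GCD(156, 124) = 4
LCM = 156*124/4 = 19344/4 = 4836

LCM = 4836


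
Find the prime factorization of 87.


87 / 3 = 29
29 / 29 = 1
87 = 3 × 29


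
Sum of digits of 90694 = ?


9 + 0 + 6 + 9 + 4 = 28


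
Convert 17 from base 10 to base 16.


17 (base 10) = 17 (decimal)
17 (decimal) = 11 (base 16)


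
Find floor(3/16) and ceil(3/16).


3/16 = 0.1875
floor = 0
ceil = 1

floor = 0, ceil = 1


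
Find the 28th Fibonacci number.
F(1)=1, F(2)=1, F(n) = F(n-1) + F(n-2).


Sequence: 1, 1, 2, 3, 5, 8, 13, 21, 34, 55, 89, 144, 233, 377, 610, 987, 1597, 2584, 4181, 6765, 10946, 17711, 28657, 46368, 75025, 121393, 196418, 317811
F(28) = 317811


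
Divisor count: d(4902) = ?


4902 = 2^1 × 3^1 × 19^1 × 43^1
d(4902) = (1+1) × (1+1) × (1+1) × (1+1) = 16

16 divisors


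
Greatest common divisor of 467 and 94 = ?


467 = 4 * 94 + 91
94 = 1 * 91 + 3
91 = 30 * 3 + 1
3 = 3 * 1 + 0
GCD = 1


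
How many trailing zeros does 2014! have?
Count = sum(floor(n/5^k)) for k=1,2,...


floor(2014/5) = 402
floor(2014/25) = 80
floor(2014/125) = 16
floor(2014/625) = 3
Total = 501

501 trailing zeros


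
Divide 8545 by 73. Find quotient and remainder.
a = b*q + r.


8545 = 73 * 117 + 4
Check: 8541 + 4 = 8545

q = 117, r = 4


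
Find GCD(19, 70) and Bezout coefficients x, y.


Tabular extended Euclidean (each row: r = 19*s + 70*t):
r=19, s=1, t=0
r=70, s=0, t=1
q=0: r=19, s=1, t=0   [19*(1) + 70*(0) = 19]
q=3: r=13, s=-3, t=1   [19*(-3) + 70*(1) = 13]
q=1: r=6, s=4, t=-1   [19*(4) + 70*(-1) = 6]
q=2: r=1, s=-11, t=3   [19*(-11) + 70*(3) = 1]
q=6: r=0, s=70, t=-19   [19*(70) + 70*(-19) = 0]
GCD = 1; from the row with r=1: x=-11, y=3
Check: 19*(-11) + 70*(3) = -209 + 210 = 1

GCD = 1, x = -11, y = 3


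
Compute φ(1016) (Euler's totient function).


1016 = 2^3 × 127
Prime factors: 2, 127
φ(1016) = 1016 × (1-1/2) × (1-1/127)
= 1016 × 1/2 × 126/127 = 504

φ(1016) = 504


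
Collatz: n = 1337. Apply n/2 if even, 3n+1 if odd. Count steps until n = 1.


1337 → 4012 → 2006 → 1003 → 3010 → 1505 → 4516 → 2258 → 1129 → 3388 → 1694 → 847 → 2542 → 1271 → 3814 → 1907 → 5722 → 2861 → 8584 → 4292 → 2146 → 1073 → 3220 → 1610 → 805 → 2416 → 1208 → 604 → 302 → 151 → 454 → 227 → 682 → 341 → 1024 → 512 → 256 → 128 → 64 → 32 → 16 → 8 → 4 → 2 → 1
Total steps = 44

44 steps


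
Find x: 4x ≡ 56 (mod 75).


GCD(4, 75) = 1, unique solution
a^(-1) mod 75 = 19
x = 19 * 56 mod 75 = 14

x ≡ 14 (mod 75)


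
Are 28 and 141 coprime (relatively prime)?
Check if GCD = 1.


Euclidean algorithm:
141 = 5 * 28 + 1
28 = 28 * 1 + 0
GCD(28, 141) = 1

Yes, coprime (GCD = 1)


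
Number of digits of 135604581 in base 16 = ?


135604581 in base 16 = 8152965
Number of digits = 7

7 digits (base 16)


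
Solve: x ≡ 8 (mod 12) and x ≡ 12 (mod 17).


M = 12*17 = 204
M1 = M/12 = 17, M2 = M/17 = 12
M1^(-1) mod 12 = 5, M2^(-1) mod 17 = 10
x = 8*17*5 + 12*12*10 = 2120
2120 mod 204 = 80
Check: 80 mod 12 = 8 ✓, 80 mod 17 = 12 ✓

x ≡ 80 (mod 204)


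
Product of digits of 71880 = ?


7 × 1 × 8 × 8 × 0 = 0


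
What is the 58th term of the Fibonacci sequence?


Sequence: 1, 1, 2, 3, 5, 8, 13, 21, 34, 55, 89, 144, 233, 377, 610, 987, 1597, 2584, 4181, 6765, 10946, 17711, 28657, 46368, 75025, 121393, 196418, 317811, 514229, 832040, 1346269, 2178309, 3524578, 5702887, 9227465, 14930352, 24157817, 39088169, 63245986, 102334155, 165580141, 267914296, 433494437, 701408733, 1134903170, 1836311903, 2971215073, 4807526976, 7778742049, 12586269025, 20365011074, 32951280099, 53316291173, 86267571272, 139583862445, 225851433717, 365435296162, 591286729879
F(58) = 591286729879


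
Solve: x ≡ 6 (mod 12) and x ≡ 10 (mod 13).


M = 12*13 = 156
M1 = M/12 = 13, M2 = M/13 = 12
M1^(-1) mod 12 = 1, M2^(-1) mod 13 = 12
x = 6*13*1 + 10*12*12 = 1518
1518 mod 156 = 114
Check: 114 mod 12 = 6 ✓, 114 mod 13 = 10 ✓

x ≡ 114 (mod 156)


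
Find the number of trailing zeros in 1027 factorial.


floor(1027/5) = 205
floor(1027/25) = 41
floor(1027/125) = 8
floor(1027/625) = 1
Total = 255

255 trailing zeros
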